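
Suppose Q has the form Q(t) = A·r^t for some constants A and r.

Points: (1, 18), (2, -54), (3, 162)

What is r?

-3

Consecutive ratio: -54/18 = -3, and 162/(-54) = -3, so r = -3.
Then A·(-3)^1 = 18 gives A = -6, and Q(t) = -6·(-3)^t.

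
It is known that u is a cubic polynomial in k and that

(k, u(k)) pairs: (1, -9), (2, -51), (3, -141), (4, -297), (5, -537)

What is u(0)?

Write u(k) = ak³ + bk² + ck + d; the 5 given values yield a linear system in the 4 coefficients.
Solving, u(k) = -3k³ - 6k² - 3k + 3.
Then u(0) = 3.

3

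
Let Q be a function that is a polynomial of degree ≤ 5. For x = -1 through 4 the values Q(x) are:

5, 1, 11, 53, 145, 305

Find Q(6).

901

First differences: -4, 10, 42, 92, 160. Second differences: 14, 32, 50, 68. Third differences: 18, 18, 18.
Level-3 differences are constant, so Q has degree 3.
Fitting a degree-3 polynomial gives Q(x) = 3x³ + 7x² + 1.
Then Q(6) = 901.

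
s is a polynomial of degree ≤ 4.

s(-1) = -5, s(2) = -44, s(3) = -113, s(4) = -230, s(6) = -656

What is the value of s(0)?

-2

Write s(x) = ax^4 + bx³ + cx² + dx + e; the 5 given values yield a linear system in the 5 coefficients.
Solving, the leading coefficient vanishes, and s(x) = -2x³ - 6x² - x - 2.
Then s(0) = -2.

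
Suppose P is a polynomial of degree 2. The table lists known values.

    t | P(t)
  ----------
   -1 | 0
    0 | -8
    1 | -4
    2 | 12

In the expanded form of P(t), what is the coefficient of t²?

Write P(t) = at² + bt + c; the 4 given values yield a linear system in the 3 coefficients.
Solving, P(t) = 6t² - 2t - 8.
The coefficient of t² is 6.

6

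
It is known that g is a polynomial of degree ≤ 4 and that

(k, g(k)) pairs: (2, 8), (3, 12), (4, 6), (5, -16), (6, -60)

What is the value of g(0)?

-6

First differences: 4, -6, -22, -44. Second differences: -10, -16, -22. Third differences: -6, -6.
Level-3 differences are constant, so g has degree 3.
Fitting a degree-3 polynomial gives g(k) = -k³ + 4k² + 3k - 6.
Then g(0) = -6.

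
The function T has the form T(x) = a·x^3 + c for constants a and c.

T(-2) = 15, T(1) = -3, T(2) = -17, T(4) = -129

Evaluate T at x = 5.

-251

From T(-2) = 15 and T(1) = -3: -8a + c = 15 and 1a + c = -3.
Subtracting: 9a = -18, so a = -2; then c = 15 − (-2)·(-8) = -1.
So T(x) = -2x³ − 1, and T(5) = -251.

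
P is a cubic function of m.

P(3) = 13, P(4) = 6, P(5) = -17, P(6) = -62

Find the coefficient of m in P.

2

Write P(m) = am³ + bm² + cm + d; the 4 given values yield a linear system in the 4 coefficients.
Solving, P(m) = -m³ + 4m² + 2m - 2.
The coefficient of m is 2.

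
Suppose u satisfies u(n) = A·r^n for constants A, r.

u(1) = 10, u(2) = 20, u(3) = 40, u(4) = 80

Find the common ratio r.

2

Consecutive ratio: 20/10 = 2, and 40/20 = 2, so r = 2.
Then A·2^1 = 10 gives A = 5, and u(n) = 5·2^n.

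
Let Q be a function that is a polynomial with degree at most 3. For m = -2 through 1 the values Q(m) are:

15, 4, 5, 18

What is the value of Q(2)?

43

First differences: -11, 1, 13. Second differences: 12, 12.
Level-2 differences are constant, so Q has degree 2.
Fitting a degree-2 polynomial gives Q(m) = 6m² + 7m + 5.
Then Q(2) = 43.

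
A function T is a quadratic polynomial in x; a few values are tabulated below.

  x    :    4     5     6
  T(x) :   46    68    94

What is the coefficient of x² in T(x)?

Write T(x) = ax² + bx + c; the 3 given values yield a linear system in the 3 coefficients.
Solving, T(x) = 2x² + 4x - 2.
The coefficient of x² is 2.

2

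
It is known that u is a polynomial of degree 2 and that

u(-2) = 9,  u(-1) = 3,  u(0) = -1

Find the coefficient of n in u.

-3

Write u(n) = an² + bn + c; the 3 given values yield a linear system in the 3 coefficients.
Solving, u(n) = n² - 3n - 1.
The coefficient of n is -3.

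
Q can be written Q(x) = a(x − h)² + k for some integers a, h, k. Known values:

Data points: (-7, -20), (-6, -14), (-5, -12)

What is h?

-5

First differences 6, 2; second difference -4 = 2a, so a = -2.
Expanding, the x-coefficient is −2ah = 4h; matching it to the data gives h = -5, and then k = -12.
So Q(x) = -2(x + 5)² − 12.
Hence h = -5.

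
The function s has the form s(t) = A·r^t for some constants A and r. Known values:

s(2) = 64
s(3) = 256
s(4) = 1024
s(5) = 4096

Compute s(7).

65536

Consecutive ratio: 256/64 = 4, and 1024/256 = 4, so r = 4.
Then A·4^2 = 64 gives A = 4, and s(t) = 4·4^t.
s(7) = 4·4^7 = 65536.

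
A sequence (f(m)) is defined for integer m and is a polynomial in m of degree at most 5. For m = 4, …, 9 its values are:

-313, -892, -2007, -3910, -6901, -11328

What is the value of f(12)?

First differences: -579, -1115, -1903, -2991, -4427. Second differences: -536, -788, -1088, -1436. Third differences: -252, -300, -348. Fourth differences: -48, -48.
Level-4 differences are constant, so f has degree 4.
Fitting a degree-4 polynomial gives f(m) = -2m^4 + 2m³ + 4m² + m + 3.
Then f(12) = -37425.

-37425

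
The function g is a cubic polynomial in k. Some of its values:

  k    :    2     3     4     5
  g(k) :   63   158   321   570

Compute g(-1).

6

Write g(k) = ak³ + bk² + ck + d; the 4 given values yield a linear system in the 4 coefficients.
Solving, g(k) = 3k³ + 7k² + 3k + 5.
Then g(-1) = 6.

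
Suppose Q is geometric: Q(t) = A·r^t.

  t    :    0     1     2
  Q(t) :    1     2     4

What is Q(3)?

Consecutive ratio: 2/1 = 2, and 4/2 = 2, so r = 2.
Then A·2^0 = 1 gives A = 1, and Q(t) = 1·2^t.
Q(3) = 1·2^3 = 8.

8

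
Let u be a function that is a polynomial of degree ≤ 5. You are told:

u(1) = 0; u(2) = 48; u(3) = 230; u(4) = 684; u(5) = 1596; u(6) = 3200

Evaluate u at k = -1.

First differences: 48, 182, 454, 912, 1604. Second differences: 134, 272, 458, 692. Third differences: 138, 186, 234. Fourth differences: 48, 48.
Level-4 differences are constant, so u has degree 4.
Fitting a degree-4 polynomial gives u(k) = 2k^4 + 3k³ - k² - 4.
Then u(-1) = -6.

-6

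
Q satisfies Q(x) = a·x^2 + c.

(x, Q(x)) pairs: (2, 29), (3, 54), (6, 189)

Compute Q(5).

134

From Q(2) = 29 and Q(3) = 54: 4a + c = 29 and 9a + c = 54.
Subtracting: 5a = 25, so a = 5; then c = 29 − 5·4 = 9.
So Q(x) = 5x² + 9, and Q(5) = 134.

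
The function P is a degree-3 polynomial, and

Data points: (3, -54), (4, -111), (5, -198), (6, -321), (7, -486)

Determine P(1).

First differences: -57, -87, -123, -165. Second differences: -30, -36, -42. Third differences: -6, -6.
Level-3 differences are constant, so P has degree 3.
Fitting a degree-3 polynomial gives P(n) = -n³ - 3n² + n - 3.
Then P(1) = -6.

-6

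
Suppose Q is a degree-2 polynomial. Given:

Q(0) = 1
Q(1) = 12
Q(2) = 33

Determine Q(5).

Write Q(x) = ax² + bx + c; the 3 given values yield a linear system in the 3 coefficients.
Solving, Q(x) = 5x² + 6x + 1.
Then Q(5) = 156.

156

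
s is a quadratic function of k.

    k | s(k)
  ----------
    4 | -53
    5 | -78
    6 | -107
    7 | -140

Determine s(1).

First differences: -25, -29, -33. Second differences: -4, -4.
Level-2 differences are constant, so s has degree 2.
Fitting a degree-2 polynomial gives s(k) = -2k² - 7k + 7.
Then s(1) = -2.

-2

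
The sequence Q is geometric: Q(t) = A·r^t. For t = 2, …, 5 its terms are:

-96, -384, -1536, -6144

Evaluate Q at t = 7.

-98304

Consecutive ratio: -384/(-96) = 4, and -1536/(-384) = 4, so r = 4.
Then A·4^2 = -96 gives A = -6, and Q(t) = -6·4^t.
Q(7) = -6·4^7 = -98304.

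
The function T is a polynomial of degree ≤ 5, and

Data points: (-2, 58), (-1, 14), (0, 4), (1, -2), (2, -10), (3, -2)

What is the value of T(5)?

Write T(k) = ak^5 + bk^4 + ck³ + dk² + ek + p; the 6 given values yield a linear system in the 6 coefficients.
Solving, the leading coefficient vanishes, and T(k) = k^4 - 3k³ + k² - 5k + 4.
Then T(5) = 254.

254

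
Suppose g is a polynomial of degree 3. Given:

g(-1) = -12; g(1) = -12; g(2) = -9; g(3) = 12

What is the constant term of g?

Write g(m) = am³ + bm² + cm + d; the 4 given values yield a linear system in the 4 coefficients.
Solving, g(m) = 2m³ - 3m² - 2m - 9.
The constant term is g(0) = -9.

-9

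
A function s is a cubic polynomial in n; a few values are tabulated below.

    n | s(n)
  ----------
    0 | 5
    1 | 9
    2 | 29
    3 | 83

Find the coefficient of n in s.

Write s(n) = an³ + bn² + cn + d; the 4 given values yield a linear system in the 4 coefficients.
Solving, s(n) = 3n³ - n² + 2n + 5.
The coefficient of n is 2.

2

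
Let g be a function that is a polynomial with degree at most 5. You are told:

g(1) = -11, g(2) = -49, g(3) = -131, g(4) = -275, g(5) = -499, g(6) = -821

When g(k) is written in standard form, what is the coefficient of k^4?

Write g(k) = ak^5 + bk^4 + ck³ + dk² + ek + p; the 6 given values yield a linear system in the 6 coefficients.
Solving, the top 2 coefficients vanish, and g(k) = -3k³ - 4k² - 5k + 1.
The coefficient of k^4 is 0.

0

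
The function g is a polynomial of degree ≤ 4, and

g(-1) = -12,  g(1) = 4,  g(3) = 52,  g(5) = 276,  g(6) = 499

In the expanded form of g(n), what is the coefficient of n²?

-5

Write g(n) = an^4 + bn³ + cn² + dn + e; the 5 given values yield a linear system in the 5 coefficients.
Solving, the leading coefficient vanishes, and g(n) = 3n³ - 5n² + 5n + 1.
The coefficient of n² is -5.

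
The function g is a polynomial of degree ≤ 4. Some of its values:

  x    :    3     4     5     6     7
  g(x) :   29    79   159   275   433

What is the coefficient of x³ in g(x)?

First differences: 50, 80, 116, 158. Second differences: 30, 36, 42. Third differences: 6, 6.
Level-3 differences are constant, so g has degree 3.
Fitting a degree-3 polynomial gives g(x) = x³ + 3x² - 8x - 1.
The coefficient of x³ is 1.

1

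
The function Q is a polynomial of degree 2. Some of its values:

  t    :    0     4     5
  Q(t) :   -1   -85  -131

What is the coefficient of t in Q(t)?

Write Q(t) = at² + bt + c; the 3 given values yield a linear system in the 3 coefficients.
Solving, Q(t) = -5t² - t - 1.
The coefficient of t is -1.

-1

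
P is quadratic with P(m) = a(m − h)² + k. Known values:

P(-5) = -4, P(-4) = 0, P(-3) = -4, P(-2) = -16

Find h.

-4

First differences 4, -4, -12; second difference -8 = 2a, so a = -4.
Expanding, the m-coefficient is −2ah = 8h; matching it to the data gives h = -4, and then k = 0.
So P(m) = -4(m + 4)² + 0.
Hence h = -4.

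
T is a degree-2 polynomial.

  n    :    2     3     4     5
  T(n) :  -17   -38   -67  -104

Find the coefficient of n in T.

-1

First differences: -21, -29, -37. Second differences: -8, -8.
Level-2 differences are constant, so T has degree 2.
Fitting a degree-2 polynomial gives T(n) = -4n² - n + 1.
The coefficient of n is -1.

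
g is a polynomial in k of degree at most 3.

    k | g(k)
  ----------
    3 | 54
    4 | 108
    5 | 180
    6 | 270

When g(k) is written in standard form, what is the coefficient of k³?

0

First differences: 54, 72, 90. Second differences: 18, 18.
Level-2 differences are constant, so g has degree 2.
Fitting a degree-2 polynomial gives g(k) = 9k² - 9k.
The coefficient of k³ is 0.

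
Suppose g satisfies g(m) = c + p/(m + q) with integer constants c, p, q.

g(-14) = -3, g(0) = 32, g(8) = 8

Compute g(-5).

-18

(g(m) − c)(m + q) = p for each data point; the three points give a linear system in c and q, then p follows.
Solving: c = 2, q = 2, p = 60, so g(m) = 2 + 60/(m + 2).
Then g(-5) = 2 + 60/(-3) = -18.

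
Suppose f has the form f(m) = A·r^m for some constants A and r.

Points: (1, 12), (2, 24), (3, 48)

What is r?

Consecutive ratio: 24/12 = 2, and 48/24 = 2, so r = 2.
Then A·2^1 = 12 gives A = 6, and f(m) = 6·2^m.

2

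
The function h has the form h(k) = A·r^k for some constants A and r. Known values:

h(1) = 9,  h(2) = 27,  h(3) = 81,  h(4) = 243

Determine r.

Consecutive ratio: 27/9 = 3, and 81/27 = 3, so r = 3.
Then A·3^1 = 9 gives A = 3, and h(k) = 3·3^k.

3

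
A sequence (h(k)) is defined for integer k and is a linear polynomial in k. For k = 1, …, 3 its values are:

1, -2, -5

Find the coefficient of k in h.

-3

First differences: -3, -3.
Level-1 differences are constant, so h has degree 1.
Fitting a degree-1 polynomial gives h(k) = -3k + 4.
The coefficient of k is -3.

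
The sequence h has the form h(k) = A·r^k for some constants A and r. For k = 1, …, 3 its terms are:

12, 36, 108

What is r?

3

Consecutive ratio: 36/12 = 3, and 108/36 = 3, so r = 3.
Then A·3^1 = 12 gives A = 4, and h(k) = 4·3^k.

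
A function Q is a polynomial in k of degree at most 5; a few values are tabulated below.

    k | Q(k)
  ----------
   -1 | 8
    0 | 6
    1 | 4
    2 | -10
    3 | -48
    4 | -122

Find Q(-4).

134

Write Q(k) = ak^5 + bk^4 + ck³ + dk² + ek + p; the 6 given values yield a linear system in the 6 coefficients.
Solving, the top 2 coefficients vanish, and Q(k) = -2k³ + 6.
Then Q(-4) = 134.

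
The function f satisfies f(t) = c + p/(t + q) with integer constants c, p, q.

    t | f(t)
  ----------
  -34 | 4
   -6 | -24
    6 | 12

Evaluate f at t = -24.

(f(t) − c)(t + q) = p for each data point; the three points give a linear system in c and q, then p follows.
Solving: c = 6, q = 4, p = 60, so f(t) = 6 + 60/(t + 4).
Then f(-24) = 6 + 60/(-20) = 3.

3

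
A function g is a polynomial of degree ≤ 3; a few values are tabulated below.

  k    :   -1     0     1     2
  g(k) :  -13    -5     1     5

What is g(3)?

7

First differences: 8, 6, 4. Second differences: -2, -2.
Level-2 differences are constant, so g has degree 2.
Extending the table by one column gives the next first difference 2, so g(3) = 5 + 2 = 7.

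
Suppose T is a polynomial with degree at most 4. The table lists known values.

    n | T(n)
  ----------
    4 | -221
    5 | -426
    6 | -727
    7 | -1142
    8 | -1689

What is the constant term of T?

First differences: -205, -301, -415, -547. Second differences: -96, -114, -132. Third differences: -18, -18.
Level-3 differences are constant, so T has degree 3.
Fitting a degree-3 polynomial gives T(n) = -3n³ - 3n² + 5n - 1.
The constant term is T(0) = -1.

-1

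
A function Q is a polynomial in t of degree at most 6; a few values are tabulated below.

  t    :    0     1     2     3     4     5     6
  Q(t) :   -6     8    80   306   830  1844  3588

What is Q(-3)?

60

First differences: 14, 72, 226, 524, 1014, 1744. Second differences: 58, 154, 298, 490, 730. Third differences: 96, 144, 192, 240. Fourth differences: 48, 48, 48.
Level-4 differences are constant, so Q has degree 4.
Fitting a degree-4 polynomial gives Q(t) = 2t^4 + 4t³ + 3t² + 5t - 6.
Then Q(-3) = 60.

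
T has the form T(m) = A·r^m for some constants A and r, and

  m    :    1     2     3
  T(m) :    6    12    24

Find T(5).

Consecutive ratio: 12/6 = 2, and 24/12 = 2, so r = 2.
Then A·2^1 = 6 gives A = 3, and T(m) = 3·2^m.
T(5) = 3·2^5 = 96.

96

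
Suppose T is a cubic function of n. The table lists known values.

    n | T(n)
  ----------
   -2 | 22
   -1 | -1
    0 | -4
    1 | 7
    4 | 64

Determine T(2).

Write T(n) = an³ + bn² + cn + d; the 5 given values yield a linear system in the 4 coefficients.
Solving, T(n) = -n³ + 7n² + 5n - 4.
Then T(2) = 26.

26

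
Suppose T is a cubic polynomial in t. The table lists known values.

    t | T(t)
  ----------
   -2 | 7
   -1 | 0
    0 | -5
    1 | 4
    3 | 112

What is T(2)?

39

Write T(t) = at³ + bt² + ct + d; the 5 given values yield a linear system in the 4 coefficients.
Solving, T(t) = 2t³ + 7t² - 5.
Then T(2) = 39.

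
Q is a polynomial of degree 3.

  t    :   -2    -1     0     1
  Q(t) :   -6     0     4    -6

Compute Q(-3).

Write Q(t) = at³ + bt² + ct + d; the 4 given values yield a linear system in the 4 coefficients.
Solving, Q(t) = -2t³ - 7t² - t + 4.
Then Q(-3) = -2.

-2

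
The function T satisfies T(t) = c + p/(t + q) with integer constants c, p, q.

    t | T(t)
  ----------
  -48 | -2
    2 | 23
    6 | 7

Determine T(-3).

-17

(T(t) − c)(t + q) = p for each data point; the three points give a linear system in c and q, then p follows.
Solving: c = -1, q = 0, p = 48, so T(t) = -1 + 48/(t + 0).
Then T(-3) = -1 + 48/(-3) = -17.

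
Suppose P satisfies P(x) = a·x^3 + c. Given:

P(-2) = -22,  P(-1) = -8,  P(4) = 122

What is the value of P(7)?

680

From P(-2) = -22 and P(-1) = -8: -8a + c = -22 and -1a + c = -8.
Subtracting: 7a = 14, so a = 2; then c = -22 − 2·(-8) = -6.
So P(x) = 2x³ − 6, and P(7) = 680.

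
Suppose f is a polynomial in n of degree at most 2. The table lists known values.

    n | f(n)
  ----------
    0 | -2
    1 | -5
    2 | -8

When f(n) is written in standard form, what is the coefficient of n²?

0

First differences: -3, -3.
Level-1 differences are constant, so f has degree 1.
Fitting a degree-1 polynomial gives f(n) = -3n - 2.
The coefficient of n² is 0.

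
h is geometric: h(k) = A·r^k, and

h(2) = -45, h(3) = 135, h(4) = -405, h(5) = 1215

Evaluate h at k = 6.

-3645

Consecutive ratio: 135/(-45) = -3, and -405/135 = -3, so r = -3.
Then A·(-3)^2 = -45 gives A = -5, and h(k) = -5·(-3)^k.
h(6) = -5·(-3)^6 = -3645.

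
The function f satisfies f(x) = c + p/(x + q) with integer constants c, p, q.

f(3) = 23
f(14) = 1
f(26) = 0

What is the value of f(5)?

7

(f(x) − c)(x + q) = p for each data point; the three points give a linear system in c and q, then p follows.
Solving: c = -1, q = -2, p = 24, so f(x) = -1 + 24/(x − 2).
Then f(5) = -1 + 24/3 = 7.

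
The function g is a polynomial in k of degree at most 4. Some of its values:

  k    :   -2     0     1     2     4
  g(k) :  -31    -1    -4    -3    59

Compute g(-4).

Write g(k) = ak^4 + bk³ + ck² + dk + e; the 5 given values yield a linear system in the 5 coefficients.
Solving, the leading coefficient vanishes, and g(k) = 2k³ - 4k² - k - 1.
Then g(-4) = -189.

-189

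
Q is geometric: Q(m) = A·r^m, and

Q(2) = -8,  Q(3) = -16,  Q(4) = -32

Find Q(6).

Consecutive ratio: -16/(-8) = 2, and -32/(-16) = 2, so r = 2.
Then A·2^2 = -8 gives A = -2, and Q(m) = -2·2^m.
Q(6) = -2·2^6 = -128.

-128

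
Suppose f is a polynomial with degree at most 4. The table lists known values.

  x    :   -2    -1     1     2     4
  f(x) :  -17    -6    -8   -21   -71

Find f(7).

Write f(x) = ax^4 + bx³ + cx² + dx + e; the 5 given values yield a linear system in the 5 coefficients.
Solving, the top 2 coefficients vanish, and f(x) = -4x² - x - 3.
Then f(7) = -206.

-206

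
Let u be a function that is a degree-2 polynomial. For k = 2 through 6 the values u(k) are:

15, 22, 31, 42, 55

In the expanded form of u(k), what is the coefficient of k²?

1

Write u(k) = ak² + bk + c; the 5 given values yield a linear system in the 3 coefficients.
Solving, u(k) = k² + 2k + 7.
The coefficient of k² is 1.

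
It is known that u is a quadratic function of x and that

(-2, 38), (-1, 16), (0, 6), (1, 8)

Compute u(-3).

Write u(x) = ax² + bx + c; the 4 given values yield a linear system in the 3 coefficients.
Solving, u(x) = 6x² - 4x + 6.
Then u(-3) = 72.

72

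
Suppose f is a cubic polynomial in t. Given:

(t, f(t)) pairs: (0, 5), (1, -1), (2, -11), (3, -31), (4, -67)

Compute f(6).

First differences: -6, -10, -20, -36. Second differences: -4, -10, -16. Third differences: -6, -6.
Level-3 differences are constant, so f has degree 3.
Fitting a degree-3 polynomial gives f(t) = -t³ + t² - 6t + 5.
Then f(6) = -211.

-211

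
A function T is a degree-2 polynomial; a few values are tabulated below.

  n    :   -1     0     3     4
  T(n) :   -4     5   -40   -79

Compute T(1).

2

Write T(n) = an² + bn + c; the 4 given values yield a linear system in the 3 coefficients.
Solving, T(n) = -6n² + 3n + 5.
Then T(1) = 2.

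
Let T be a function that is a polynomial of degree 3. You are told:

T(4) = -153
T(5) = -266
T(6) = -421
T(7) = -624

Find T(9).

-1198

Write T(n) = an³ + bn² + cn + d; the 4 given values yield a linear system in the 4 coefficients.
Solving, T(n) = -n³ - 6n² + 2n - 1.
Then T(9) = -1198.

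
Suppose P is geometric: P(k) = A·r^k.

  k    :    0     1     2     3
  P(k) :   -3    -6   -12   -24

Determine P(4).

-48

Consecutive ratio: -6/(-3) = 2, and -12/(-6) = 2, so r = 2.
Then A·2^0 = -3 gives A = -3, and P(k) = -3·2^k.
P(4) = -3·2^4 = -48.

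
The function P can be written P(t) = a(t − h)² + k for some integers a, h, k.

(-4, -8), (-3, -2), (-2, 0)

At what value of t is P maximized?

First differences 6, 2; second difference -4 = 2a, so a = -2.
Expanding, the t-coefficient is −2ah = 4h; matching it to the data gives h = -2, and then k = 0.
So P(t) = -2(t + 2)² + 0.
Hence h = -2.

-2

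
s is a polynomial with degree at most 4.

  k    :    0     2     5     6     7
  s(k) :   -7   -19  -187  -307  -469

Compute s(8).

Write s(k) = ak^4 + bk³ + ck² + dk + e; the 5 given values yield a linear system in the 5 coefficients.
Solving, the leading coefficient vanishes, and s(k) = -k³ - 3k² + 4k - 7.
Then s(8) = -679.

-679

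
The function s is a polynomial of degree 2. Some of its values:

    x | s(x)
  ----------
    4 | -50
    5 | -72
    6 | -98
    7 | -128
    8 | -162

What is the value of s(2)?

-18

First differences: -22, -26, -30, -34. Second differences: -4, -4, -4.
Level-2 differences are constant, so s has degree 2.
Fitting a degree-2 polynomial gives s(x) = -2x² - 4x - 2.
Then s(2) = -18.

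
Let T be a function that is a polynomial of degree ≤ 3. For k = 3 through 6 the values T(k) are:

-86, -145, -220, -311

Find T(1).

First differences: -59, -75, -91. Second differences: -16, -16.
Level-2 differences are constant, so T has degree 2.
Fitting a degree-2 polynomial gives T(k) = -8k² - 3k - 5.
Then T(1) = -16.

-16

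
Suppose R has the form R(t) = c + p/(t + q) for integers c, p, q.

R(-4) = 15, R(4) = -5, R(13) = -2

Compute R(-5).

10

(R(t) − c)(t + q) = p for each data point; the three points give a linear system in c and q, then p follows.
Solving: c = 0, q = 2, p = -30, so R(t) = -30/(t + 2).
Then R(-5) = 0 − 30/(-3) = 10.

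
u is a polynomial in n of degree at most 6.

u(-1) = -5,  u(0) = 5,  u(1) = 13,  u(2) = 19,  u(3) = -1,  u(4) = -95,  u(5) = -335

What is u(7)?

First differences: 10, 8, 6, -20, -94, -240. Second differences: -2, -2, -26, -74, -146. Third differences: 0, -24, -48, -72. Fourth differences: -24, -24, -24.
Level-4 differences are constant, so u has degree 4.
Fitting a degree-4 polynomial gives u(n) = -n^4 + 2n³ + 7n + 5.
Then u(7) = -1661.

-1661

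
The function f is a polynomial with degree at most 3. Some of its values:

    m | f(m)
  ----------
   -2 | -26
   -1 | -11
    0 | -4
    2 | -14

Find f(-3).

Write f(m) = am³ + bm² + cm + d; the 4 given values yield a linear system in the 4 coefficients.
Solving, the leading coefficient vanishes, and f(m) = -4m² + 3m - 4.
Then f(-3) = -49.

-49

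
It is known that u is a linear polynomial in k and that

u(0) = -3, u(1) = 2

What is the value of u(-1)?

Write u(k) = ak + b; the 2 given values yield a linear system in the 2 coefficients.
Solving, u(k) = 5k - 3.
Then u(-1) = -8.

-8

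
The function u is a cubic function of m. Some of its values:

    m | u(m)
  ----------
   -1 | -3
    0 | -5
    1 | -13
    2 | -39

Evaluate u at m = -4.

Write u(m) = am³ + bm² + cm + d; the 4 given values yield a linear system in the 4 coefficients.
Solving, u(m) = -2m³ - 3m² - 3m - 5.
Then u(-4) = 87.

87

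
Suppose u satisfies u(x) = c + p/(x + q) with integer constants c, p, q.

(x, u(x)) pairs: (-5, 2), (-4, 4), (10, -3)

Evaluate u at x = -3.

10

(u(x) − c)(x + q) = p for each data point; the three points give a linear system in c and q, then p follows.
Solving: c = -2, q = 2, p = -12, so u(x) = -2 − 12/(x + 2).
Then u(-3) = -2 − 12/(-1) = 10.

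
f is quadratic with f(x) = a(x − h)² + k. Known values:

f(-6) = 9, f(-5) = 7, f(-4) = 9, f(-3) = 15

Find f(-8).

First differences -2, 2, 6; second difference 4 = 2a, so a = 2.
Expanding, the x-coefficient is −2ah = -4h; matching it to the data gives h = -5, and then k = 7.
So f(x) = 2(x + 5)² + 7.
f(-8) = 2·(-3)² + 7 = 25.

25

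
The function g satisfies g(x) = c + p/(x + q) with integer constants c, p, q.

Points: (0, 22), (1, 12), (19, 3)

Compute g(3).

7

(g(x) − c)(x + q) = p for each data point; the three points give a linear system in c and q, then p follows.
Solving: c = 2, q = 1, p = 20, so g(x) = 2 + 20/(x + 1).
Then g(3) = 2 + 20/4 = 7.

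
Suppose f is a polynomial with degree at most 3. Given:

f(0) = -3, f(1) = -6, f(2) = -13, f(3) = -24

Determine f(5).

-58

Write f(n) = an³ + bn² + cn + d; the 4 given values yield a linear system in the 4 coefficients.
Solving, the leading coefficient vanishes, and f(n) = -2n² - n - 3.
Then f(5) = -58.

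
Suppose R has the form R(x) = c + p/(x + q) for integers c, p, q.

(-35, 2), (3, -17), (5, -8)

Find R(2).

(R(x) − c)(x + q) = p for each data point; the three points give a linear system in c and q, then p follows.
Solving: c = 1, q = -1, p = -36, so R(x) = 1 − 36/(x − 1).
Then R(2) = 1 − 36/1 = -35.

-35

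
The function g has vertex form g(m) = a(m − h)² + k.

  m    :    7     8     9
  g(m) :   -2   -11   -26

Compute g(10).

First differences -9, -15; second difference -6 = 2a, so a = -3.
Expanding, the m-coefficient is −2ah = 6h; matching it to the data gives h = 6, and then k = 1.
So g(m) = -3(m − 6)² + 1.
g(10) = -3·4² + 1 = -47.

-47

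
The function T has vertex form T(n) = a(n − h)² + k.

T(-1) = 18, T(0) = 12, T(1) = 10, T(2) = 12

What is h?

1

First differences -6, -2, 2; second difference 4 = 2a, so a = 2.
Expanding, the n-coefficient is −2ah = -4h; matching it to the data gives h = 1, and then k = 10.
So T(n) = 2(n − 1)² + 10.
Hence h = 1.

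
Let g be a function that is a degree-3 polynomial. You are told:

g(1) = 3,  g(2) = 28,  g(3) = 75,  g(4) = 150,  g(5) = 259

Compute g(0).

-6

First differences: 25, 47, 75, 109. Second differences: 22, 28, 34. Third differences: 6, 6.
Level-3 differences are constant, so g has degree 3.
Fitting a degree-3 polynomial gives g(n) = n³ + 5n² + 3n - 6.
Then g(0) = -6.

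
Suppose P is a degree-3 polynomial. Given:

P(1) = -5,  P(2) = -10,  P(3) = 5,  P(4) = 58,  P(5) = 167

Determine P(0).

First differences: -5, 15, 53, 109. Second differences: 20, 38, 56. Third differences: 18, 18.
Level-3 differences are constant, so P has degree 3.
Fitting a degree-3 polynomial gives P(k) = 3k³ - 8k² - 2k + 2.
Then P(0) = 2.

2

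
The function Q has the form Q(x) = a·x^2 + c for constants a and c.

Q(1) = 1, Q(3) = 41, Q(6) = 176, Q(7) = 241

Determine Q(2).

16

From Q(1) = 1 and Q(3) = 41: 1a + c = 1 and 9a + c = 41.
Subtracting: 8a = 40, so a = 5; then c = 1 − 5·1 = -4.
So Q(x) = 5x² − 4, and Q(2) = 16.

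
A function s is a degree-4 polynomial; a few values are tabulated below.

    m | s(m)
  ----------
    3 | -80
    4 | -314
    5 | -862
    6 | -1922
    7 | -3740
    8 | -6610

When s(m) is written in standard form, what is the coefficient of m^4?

-2

Write s(m) = am^4 + bm³ + cm² + dm + e; the 6 given values yield a linear system in the 5 coefficients.
Solving, s(m) = -2m^4 + 3m³ + m² - 2m - 2.
The coefficient of m^4 is -2.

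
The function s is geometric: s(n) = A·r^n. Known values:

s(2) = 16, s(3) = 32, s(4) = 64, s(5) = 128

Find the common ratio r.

Consecutive ratio: 32/16 = 2, and 64/32 = 2, so r = 2.
Then A·2^2 = 16 gives A = 4, and s(n) = 4·2^n.

2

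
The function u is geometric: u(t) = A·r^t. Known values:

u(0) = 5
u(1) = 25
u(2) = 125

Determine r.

Consecutive ratio: 25/5 = 5, and 125/25 = 5, so r = 5.
Then A·5^0 = 5 gives A = 5, and u(t) = 5·5^t.

5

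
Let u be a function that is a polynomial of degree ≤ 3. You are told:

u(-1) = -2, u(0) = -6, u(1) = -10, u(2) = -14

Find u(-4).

10

First differences: -4, -4, -4.
Level-1 differences are constant, so u has degree 1.
Fitting a degree-1 polynomial gives u(x) = -4x - 6.
Then u(-4) = 10.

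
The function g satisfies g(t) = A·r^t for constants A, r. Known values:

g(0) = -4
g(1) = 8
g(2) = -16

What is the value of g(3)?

32

Consecutive ratio: 8/(-4) = -2, and -16/8 = -2, so r = -2.
Then A·(-2)^0 = -4 gives A = -4, and g(t) = -4·(-2)^t.
g(3) = -4·(-2)^3 = 32.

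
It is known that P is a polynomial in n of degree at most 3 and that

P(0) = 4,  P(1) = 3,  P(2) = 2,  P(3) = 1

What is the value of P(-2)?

First differences: -1, -1, -1.
Level-1 differences are constant, so P has degree 1.
Fitting a degree-1 polynomial gives P(n) = -n + 4.
Then P(-2) = 6.

6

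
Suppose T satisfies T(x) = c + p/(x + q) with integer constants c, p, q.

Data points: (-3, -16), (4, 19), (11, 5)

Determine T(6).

(T(x) − c)(x + q) = p for each data point; the three points give a linear system in c and q, then p follows.
Solving: c = -1, q = -1, p = 60, so T(x) = -1 + 60/(x − 1).
Then T(6) = -1 + 60/5 = 11.

11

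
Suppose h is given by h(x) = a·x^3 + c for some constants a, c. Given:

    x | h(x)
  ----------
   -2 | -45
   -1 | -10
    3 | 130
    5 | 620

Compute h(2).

35

From h(-2) = -45 and h(-1) = -10: -8a + c = -45 and -1a + c = -10.
Subtracting: 7a = 35, so a = 5; then c = -45 − 5·(-8) = -5.
So h(x) = 5x³ − 5, and h(2) = 35.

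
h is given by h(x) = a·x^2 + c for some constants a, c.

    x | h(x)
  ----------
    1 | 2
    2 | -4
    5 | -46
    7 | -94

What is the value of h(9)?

-158

From h(1) = 2 and h(2) = -4: 1a + c = 2 and 4a + c = -4.
Subtracting: 3a = -6, so a = -2; then c = 2 − (-2)·1 = 4.
So h(x) = -2x² + 4, and h(9) = -158.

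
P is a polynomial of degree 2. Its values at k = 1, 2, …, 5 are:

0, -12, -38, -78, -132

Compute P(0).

First differences: -12, -26, -40, -54. Second differences: -14, -14, -14.
Level-2 differences are constant, so P has degree 2.
Fitting a degree-2 polynomial gives P(k) = -7k² + 9k - 2.
Then P(0) = -2.

-2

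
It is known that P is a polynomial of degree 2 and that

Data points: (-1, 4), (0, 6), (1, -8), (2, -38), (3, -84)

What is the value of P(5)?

-224

First differences: 2, -14, -30, -46. Second differences: -16, -16, -16.
Level-2 differences are constant, so P has degree 2.
Fitting a degree-2 polynomial gives P(x) = -8x² - 6x + 6.
Then P(5) = -224.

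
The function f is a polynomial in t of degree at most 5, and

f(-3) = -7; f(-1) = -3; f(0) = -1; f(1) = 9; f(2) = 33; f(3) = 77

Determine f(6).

Write f(t) = at^5 + bt^4 + ct³ + dt² + et + p; the 6 given values yield a linear system in the 6 coefficients.
Solving, the top 2 coefficients vanish, and f(t) = t³ + 4t² + 5t - 1.
Then f(6) = 389.

389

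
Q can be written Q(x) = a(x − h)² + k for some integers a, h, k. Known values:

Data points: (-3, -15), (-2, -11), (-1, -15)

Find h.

First differences 4, -4; second difference -8 = 2a, so a = -4.
Expanding, the x-coefficient is −2ah = 8h; matching it to the data gives h = -2, and then k = -11.
So Q(x) = -4(x + 2)² − 11.
Hence h = -2.

-2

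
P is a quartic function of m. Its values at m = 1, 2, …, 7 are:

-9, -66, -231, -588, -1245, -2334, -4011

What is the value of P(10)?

First differences: -57, -165, -357, -657, -1089, -1677. Second differences: -108, -192, -300, -432, -588. Third differences: -84, -108, -132, -156. Fourth differences: -24, -24, -24.
Level-4 differences are constant, so P has degree 4.
Fitting a degree-4 polynomial gives P(m) = -m^4 - 4m³ - 5m² + m.
Then P(10) = -14490.

-14490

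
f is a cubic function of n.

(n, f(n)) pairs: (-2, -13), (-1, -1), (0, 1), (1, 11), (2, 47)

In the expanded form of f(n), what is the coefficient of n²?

Write f(n) = an³ + bn² + cn + d; the 5 given values yield a linear system in the 4 coefficients.
Solving, f(n) = 3n³ + 4n² + 3n + 1.
The coefficient of n² is 4.

4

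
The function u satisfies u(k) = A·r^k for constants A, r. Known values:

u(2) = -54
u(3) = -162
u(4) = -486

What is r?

Consecutive ratio: -162/(-54) = 3, and -486/(-162) = 3, so r = 3.
Then A·3^2 = -54 gives A = -6, and u(k) = -6·3^k.

3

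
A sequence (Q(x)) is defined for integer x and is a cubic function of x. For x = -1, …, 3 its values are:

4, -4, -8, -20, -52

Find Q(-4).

First differences: -8, -4, -12, -32. Second differences: 4, -8, -20. Third differences: -12, -12.
Level-3 differences are constant, so Q has degree 3.
Fitting a degree-3 polynomial gives Q(x) = -2x³ + 2x² - 4x - 4.
Then Q(-4) = 172.

172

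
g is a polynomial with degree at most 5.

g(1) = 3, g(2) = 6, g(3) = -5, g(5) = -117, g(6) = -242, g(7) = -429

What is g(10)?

-1482

Write g(t) = at^5 + bt^4 + ct³ + dt² + et + p; the 6 given values yield a linear system in the 6 coefficients.
Solving, the top 2 coefficients vanish, and g(t) = -2t³ + 5t² + 2t - 2.
Then g(10) = -1482.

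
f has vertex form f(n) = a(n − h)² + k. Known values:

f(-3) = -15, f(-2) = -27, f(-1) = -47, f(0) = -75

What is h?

First differences -12, -20, -28; second difference -8 = 2a, so a = -4.
Expanding, the n-coefficient is −2ah = 8h; matching it to the data gives h = -4, and then k = -11.
So f(n) = -4(n + 4)² − 11.
Hence h = -4.

-4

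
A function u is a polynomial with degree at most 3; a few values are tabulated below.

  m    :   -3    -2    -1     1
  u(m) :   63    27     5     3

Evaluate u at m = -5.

Write u(m) = am³ + bm² + cm + d; the 4 given values yield a linear system in the 4 coefficients.
Solving, the leading coefficient vanishes, and u(m) = 7m² - m - 3.
Then u(-5) = 177.

177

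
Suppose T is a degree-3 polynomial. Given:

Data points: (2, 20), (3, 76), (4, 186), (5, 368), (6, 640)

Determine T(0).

-2

First differences: 56, 110, 182, 272. Second differences: 54, 72, 90. Third differences: 18, 18.
Level-3 differences are constant, so T has degree 3.
Fitting a degree-3 polynomial gives T(t) = 3t³ - t - 2.
Then T(0) = -2.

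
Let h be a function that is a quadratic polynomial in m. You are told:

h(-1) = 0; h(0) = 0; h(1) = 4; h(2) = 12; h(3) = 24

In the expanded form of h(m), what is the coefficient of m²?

2

First differences: 0, 4, 8, 12. Second differences: 4, 4, 4.
Level-2 differences are constant, so h has degree 2.
Fitting a degree-2 polynomial gives h(m) = 2m² + 2m.
The coefficient of m² is 2.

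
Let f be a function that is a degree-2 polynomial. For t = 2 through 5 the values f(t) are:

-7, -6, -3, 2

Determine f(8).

First differences: 1, 3, 5. Second differences: 2, 2.
Level-2 differences are constant, so f has degree 2.
Fitting a degree-2 polynomial gives f(t) = t² - 4t - 3.
Then f(8) = 29.

29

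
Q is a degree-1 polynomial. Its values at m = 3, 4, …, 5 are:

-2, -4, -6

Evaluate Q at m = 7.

First differences: -2, -2.
Level-1 differences are constant, so Q has degree 1.
Fitting a degree-1 polynomial gives Q(m) = -2m + 4.
Then Q(7) = -10.

-10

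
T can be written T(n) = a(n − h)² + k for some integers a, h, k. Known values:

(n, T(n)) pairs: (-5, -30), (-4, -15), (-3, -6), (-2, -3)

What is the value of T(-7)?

First differences 15, 9, 3; second difference -6 = 2a, so a = -3.
Expanding, the n-coefficient is −2ah = 6h; matching it to the data gives h = -2, and then k = -3.
So T(n) = -3(n + 2)² − 3.
T(-7) = -3·(-5)² − 3 = -78.

-78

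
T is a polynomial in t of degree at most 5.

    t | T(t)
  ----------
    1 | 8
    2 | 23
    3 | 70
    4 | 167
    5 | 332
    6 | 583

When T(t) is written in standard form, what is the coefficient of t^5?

First differences: 15, 47, 97, 165, 251. Second differences: 32, 50, 68, 86. Third differences: 18, 18, 18.
Level-3 differences are constant, so T has degree 3.
Fitting a degree-3 polynomial gives T(t) = 3t³ - 2t² + 7.
The coefficient of t^5 is 0.

0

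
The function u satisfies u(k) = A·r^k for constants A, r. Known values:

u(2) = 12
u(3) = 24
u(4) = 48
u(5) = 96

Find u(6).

192

Consecutive ratio: 24/12 = 2, and 48/24 = 2, so r = 2.
Then A·2^2 = 12 gives A = 3, and u(k) = 3·2^k.
u(6) = 3·2^6 = 192.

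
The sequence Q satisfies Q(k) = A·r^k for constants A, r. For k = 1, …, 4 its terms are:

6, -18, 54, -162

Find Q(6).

-1458

Consecutive ratio: -18/6 = -3, and 54/(-18) = -3, so r = -3.
Then A·(-3)^1 = 6 gives A = -2, and Q(k) = -2·(-3)^k.
Q(6) = -2·(-3)^6 = -1458.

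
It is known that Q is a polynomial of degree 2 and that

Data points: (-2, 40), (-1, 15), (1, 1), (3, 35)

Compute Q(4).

Write Q(m) = am² + bm + c; the 4 given values yield a linear system in the 3 coefficients.
Solving, Q(m) = 6m² - 7m + 2.
Then Q(4) = 70.

70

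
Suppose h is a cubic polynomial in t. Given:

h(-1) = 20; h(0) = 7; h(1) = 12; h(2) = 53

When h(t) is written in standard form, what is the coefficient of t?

-7

Write h(t) = at³ + bt² + ct + d; the 4 given values yield a linear system in the 4 coefficients.
Solving, h(t) = 3t³ + 9t² - 7t + 7.
The coefficient of t is -7.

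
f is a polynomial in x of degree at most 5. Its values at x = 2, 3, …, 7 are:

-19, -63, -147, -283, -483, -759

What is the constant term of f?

Write f(x) = ax^5 + bx^4 + cx³ + dx² + ex + p; the 6 given values yield a linear system in the 6 coefficients.
Solving, the top 2 coefficients vanish, and f(x) = -2x³ - 2x² + 4x - 3.
The constant term is f(0) = -3.

-3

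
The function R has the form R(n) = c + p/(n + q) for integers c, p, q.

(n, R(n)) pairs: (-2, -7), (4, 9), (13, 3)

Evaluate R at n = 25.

2

(R(n) − c)(n + q) = p for each data point; the three points give a linear system in c and q, then p follows.
Solving: c = 1, q = -1, p = 24, so R(n) = 1 + 24/(n − 1).
Then R(25) = 1 + 24/24 = 2.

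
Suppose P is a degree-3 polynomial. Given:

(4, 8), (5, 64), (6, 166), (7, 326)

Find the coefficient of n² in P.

-7

Write P(n) = an³ + bn² + cn + d; the 4 given values yield a linear system in the 4 coefficients.
Solving, P(n) = 2n³ - 7n² - 3n + 4.
The coefficient of n² is -7.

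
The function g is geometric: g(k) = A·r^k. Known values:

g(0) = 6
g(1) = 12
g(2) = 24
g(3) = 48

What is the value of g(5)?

Consecutive ratio: 12/6 = 2, and 24/12 = 2, so r = 2.
Then A·2^0 = 6 gives A = 6, and g(k) = 6·2^k.
g(5) = 6·2^5 = 192.

192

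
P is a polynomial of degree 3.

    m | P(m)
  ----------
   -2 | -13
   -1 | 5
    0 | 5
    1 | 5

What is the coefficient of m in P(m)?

Write P(m) = am³ + bm² + cm + d; the 4 given values yield a linear system in the 4 coefficients.
Solving, P(m) = 3m³ - 3m + 5.
The coefficient of m is -3.

-3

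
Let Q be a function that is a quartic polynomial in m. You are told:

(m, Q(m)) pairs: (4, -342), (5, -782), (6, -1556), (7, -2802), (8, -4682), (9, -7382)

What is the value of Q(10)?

First differences: -440, -774, -1246, -1880, -2700. Second differences: -334, -472, -634, -820. Third differences: -138, -162, -186. Fourth differences: -24, -24.
Level-4 differences are constant, so Q has degree 4.
Fitting a degree-4 polynomial gives Q(m) = -m^4 - m³ - m² - m - 2.
Then Q(10) = -11112.

-11112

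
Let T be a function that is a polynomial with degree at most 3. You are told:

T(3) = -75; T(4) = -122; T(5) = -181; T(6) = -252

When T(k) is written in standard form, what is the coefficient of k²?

Write T(k) = ak³ + bk² + ck + d; the 4 given values yield a linear system in the 4 coefficients.
Solving, the leading coefficient vanishes, and T(k) = -6k² - 5k - 6.
The coefficient of k² is -6.

-6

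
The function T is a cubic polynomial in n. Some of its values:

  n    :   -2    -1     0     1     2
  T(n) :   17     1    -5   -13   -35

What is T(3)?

First differences: -16, -6, -8, -22. Second differences: 10, -2, -14. Third differences: -12, -12.
Level-3 differences are constant, so T has degree 3.
Fitting a degree-3 polynomial gives T(n) = -2n³ - n² - 5n - 5.
Then T(3) = -83.

-83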